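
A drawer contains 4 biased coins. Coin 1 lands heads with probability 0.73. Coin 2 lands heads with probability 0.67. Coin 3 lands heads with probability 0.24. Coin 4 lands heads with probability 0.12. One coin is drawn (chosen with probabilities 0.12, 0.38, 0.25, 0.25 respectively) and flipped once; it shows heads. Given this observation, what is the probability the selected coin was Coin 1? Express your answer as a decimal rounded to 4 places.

Posterior probability ≈ 0.2027

P(heads|C1) = 0.73; P(heads|C2) = 0.67; P(heads|C3) = 0.24; P(heads|C4) = 0.12.
Prior × likelihood for each source: 0.12·0.73=0.08760, 0.38·0.67=0.2546, 0.25·0.24=0.06000, 0.25·0.12=0.03000. Summing gives P(heads) = 0.43220.
P(Coin 1 | heads) = 0.08760 / 0.43220 = 0.2027.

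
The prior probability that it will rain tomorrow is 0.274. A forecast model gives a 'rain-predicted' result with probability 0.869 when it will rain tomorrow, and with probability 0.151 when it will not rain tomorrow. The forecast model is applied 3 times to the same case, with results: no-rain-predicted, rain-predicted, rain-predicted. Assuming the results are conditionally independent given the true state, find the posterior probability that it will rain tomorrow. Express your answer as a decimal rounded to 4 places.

Posterior P(H) ≈ 0.6586

Let H be the event that it will rain tomorrow; start with P(H) = 0.274. P('rain-predicted'|H) = 0.869, P('rain-predicted'|¬H) = 0.151.
Update on result 1 ('no-rain-predicted'): P(H) ← 0.131·0.2740 / (0.131·0.2740 + 0.849·0.7260) = 0.035894/0.65227 = 0.0550.
Update on result 2 ('rain-predicted'): P(H) ← 0.869·0.0550 / (0.869·0.0550 + 0.151·0.9450) = 0.047821/0.19051 = 0.2510.
Update on result 3 ('rain-predicted'): P(H) ← 0.869·0.2510 / (0.869·0.2510 + 0.151·0.7490) = 0.21813/0.33123 = 0.6586.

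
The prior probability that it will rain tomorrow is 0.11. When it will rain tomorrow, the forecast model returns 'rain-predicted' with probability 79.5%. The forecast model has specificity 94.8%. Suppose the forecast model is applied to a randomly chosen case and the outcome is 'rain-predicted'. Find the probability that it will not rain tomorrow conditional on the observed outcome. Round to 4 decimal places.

Let H be the event that it will rain tomorrow. P(H) = 0.11, so P(¬H) = 0.89. With E the 'rain-predicted' result, P(E|H) = 0.795 and P(E|¬H) = 0.052.
P(E) = 0.795·0.11 + 0.052·0.89 = 0.087450 + 0.046280 = 0.13373.
By Bayes' theorem, P(H|E) = 0.087450 / 0.13373 = 0.6539. Hence P(¬H|E) = 1 − 0.6539 = 0.3461.

P(¬H | E) ≈ 0.3461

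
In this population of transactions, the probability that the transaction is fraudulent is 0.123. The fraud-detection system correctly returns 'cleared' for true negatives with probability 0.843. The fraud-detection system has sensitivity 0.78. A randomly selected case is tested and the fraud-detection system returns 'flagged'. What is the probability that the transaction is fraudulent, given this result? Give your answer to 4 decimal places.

Let H be the event that the transaction is fraudulent. P(H) = 0.123, so P(¬H) = 0.877. With E the 'flagged' result, P(E|H) = 0.78 and P(E|¬H) = 0.157.
P(E) = 0.78·0.123 + 0.157·0.877 = 0.095940 + 0.13769 = 0.23363.
By Bayes' theorem, P(H|E) = 0.095940 / 0.23363 = 0.4107.

P(H | E) ≈ 0.4107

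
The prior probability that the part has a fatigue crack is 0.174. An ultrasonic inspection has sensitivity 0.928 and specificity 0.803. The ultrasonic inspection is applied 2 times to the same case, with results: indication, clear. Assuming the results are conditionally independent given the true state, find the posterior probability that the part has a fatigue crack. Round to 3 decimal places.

Posterior P(H) ≈ 0.082

With H the event that the part has a fatigue crack, the joint likelihood of the observed sequence is P(data|H) = 0.928·0.072 = 0.066816 and P(data|¬H) = 0.197·0.803 = 0.15819.
Bayes: P(H|data) = 0.174·0.066816 / (0.174·0.066816 + 0.826·0.15819) = 0.011626/0.14229 = 0.0817.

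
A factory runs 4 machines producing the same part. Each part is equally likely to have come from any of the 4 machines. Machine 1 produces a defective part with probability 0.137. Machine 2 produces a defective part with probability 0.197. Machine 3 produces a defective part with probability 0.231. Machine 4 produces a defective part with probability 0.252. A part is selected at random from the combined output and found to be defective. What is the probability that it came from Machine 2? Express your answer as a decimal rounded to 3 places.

Tabulate prior·likelihood by source: [1] prior 0.25, lik 0.137, product 0.03425; [2] prior 0.25, lik 0.197, product 0.04925; [3] prior 0.25, lik 0.231, product 0.05775; [4] prior 0.25, lik 0.252, product 0.06300.
Normalizing constant = 0.20425; the posterior for Machine 2 is its product over the sum, 0.04925/0.20425 = 0.241.

Posterior probability ≈ 0.241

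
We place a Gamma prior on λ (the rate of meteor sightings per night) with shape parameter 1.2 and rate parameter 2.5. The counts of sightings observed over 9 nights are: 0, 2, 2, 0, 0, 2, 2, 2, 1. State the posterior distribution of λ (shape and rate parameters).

The Poisson likelihood adds the total count to the shape and the number of exposure periods to the rate. Here ∑xᵢ = 11 and n = 9, so shape 1.2→12.2 and rate 2.5→11.5.

Posterior: Gamma(shape=12.2, rate=11.5)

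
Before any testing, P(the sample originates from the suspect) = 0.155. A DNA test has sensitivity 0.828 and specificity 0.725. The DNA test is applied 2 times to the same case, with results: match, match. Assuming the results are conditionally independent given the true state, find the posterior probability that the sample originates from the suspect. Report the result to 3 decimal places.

With H the event that the sample originates from the suspect, the joint likelihood of the observed sequence is P(data|H) = 0.828·0.828 = 0.68558 and P(data|¬H) = 0.275·0.275 = 0.075625.
Bayes: P(H|data) = 0.155·0.68558 / (0.155·0.68558 + 0.845·0.075625) = 0.10627/0.17017 = 0.6245.

Posterior P(H) ≈ 0.624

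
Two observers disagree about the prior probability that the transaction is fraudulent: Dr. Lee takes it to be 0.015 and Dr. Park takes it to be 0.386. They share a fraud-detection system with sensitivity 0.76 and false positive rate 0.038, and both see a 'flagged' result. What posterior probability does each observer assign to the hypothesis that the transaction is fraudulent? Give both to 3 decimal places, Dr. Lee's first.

P('+'|H) = 0.76, P('+'|¬H) = 0.038.
Dr. Lee: numerator 0.76·0.015 = 0.011400; evidence = 0.011400+0.038·0.985 = 0.048830; posterior = 0.233.
Dr. Park: numerator 0.76·0.386 = 0.29336; evidence = 0.29336+0.038·0.614 = 0.31669; posterior = 0.926.

Dr. Lee: 0.233; Dr. Park: 0.926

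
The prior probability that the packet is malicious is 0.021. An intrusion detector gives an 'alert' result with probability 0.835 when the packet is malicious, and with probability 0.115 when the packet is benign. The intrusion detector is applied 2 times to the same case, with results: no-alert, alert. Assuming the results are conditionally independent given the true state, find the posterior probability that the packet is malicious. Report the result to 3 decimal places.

Posterior P(H) ≈ 0.028

Let H be the event that the packet is malicious; start with P(H) = 0.021. P('alert'|H) = 0.835, P('alert'|¬H) = 0.115.
Update on result 1 ('no-alert'): P(H) ← 0.165·0.0210 / (0.165·0.0210 + 0.885·0.9790) = 0.0034650/0.86988 = 0.0040.
Update on result 2 ('alert'): P(H) ← 0.835·0.0040 / (0.835·0.0040 + 0.115·0.9960) = 0.0033261/0.11787 = 0.0282.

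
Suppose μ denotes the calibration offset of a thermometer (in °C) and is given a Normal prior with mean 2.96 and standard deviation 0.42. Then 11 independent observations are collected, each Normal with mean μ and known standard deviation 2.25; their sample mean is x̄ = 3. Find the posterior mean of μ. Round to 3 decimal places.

Posterior mean ≈ 2.971

Prior precision 1/τ₀² = 1/0.42² = 5.66893; data precision n/σ² = 11/2.25² = 2.17284.
Posterior precision = 5.66893 + 2.17284 = 7.84177.
Posterior mean = (5.66893·2.96 + 2.17284·3) / 7.84177 = 2.971.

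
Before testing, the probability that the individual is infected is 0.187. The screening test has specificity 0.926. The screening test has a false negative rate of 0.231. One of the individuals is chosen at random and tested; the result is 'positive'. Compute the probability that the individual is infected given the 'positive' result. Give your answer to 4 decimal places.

P(H | E) ≈ 0.7050

Let H be the event that the individual is infected. P(H) = 0.187, so P(¬H) = 0.813. With E the 'positive' result, P(E|H) = 0.769 and P(E|¬H) = 0.074.
P(E) = 0.769·0.187 + 0.074·0.813 = 0.14380 + 0.060162 = 0.20397.
By Bayes' theorem, P(H|E) = 0.14380 / 0.20397 = 0.7050.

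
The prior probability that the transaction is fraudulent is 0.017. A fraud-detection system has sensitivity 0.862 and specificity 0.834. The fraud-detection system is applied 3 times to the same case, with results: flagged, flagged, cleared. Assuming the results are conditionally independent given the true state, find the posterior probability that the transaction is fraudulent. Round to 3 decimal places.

Let H be the event that the transaction is fraudulent; start with P(H) = 0.017. P('flagged'|H) = 0.862, P('flagged'|¬H) = 0.166.
Update on result 1 ('flagged'): P(H) ← 0.862·0.0170 / (0.862·0.0170 + 0.166·0.9830) = 0.014654/0.17783 = 0.0824.
Update on result 2 ('flagged'): P(H) ← 0.862·0.0824 / (0.862·0.0824 + 0.166·0.9176) = 0.071032/0.22335 = 0.3180.
Update on result 3 ('cleared'): P(H) ← 0.138·0.3180 / (0.138·0.3180 + 0.834·0.6820) = 0.043888/0.61265 = 0.0716.

Posterior P(H) ≈ 0.072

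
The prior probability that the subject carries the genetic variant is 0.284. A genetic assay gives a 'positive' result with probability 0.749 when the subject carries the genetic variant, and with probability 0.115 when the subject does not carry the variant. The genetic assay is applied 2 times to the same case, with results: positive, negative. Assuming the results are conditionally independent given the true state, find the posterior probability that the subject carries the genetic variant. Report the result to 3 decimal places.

With H the event that the subject carries the genetic variant, the joint likelihood of the observed sequence is P(data|H) = 0.749·0.251 = 0.18800 and P(data|¬H) = 0.115·0.885 = 0.10178.
Bayes: P(H|data) = 0.284·0.18800 / (0.284·0.18800 + 0.716·0.10178) = 0.053392/0.12626 = 0.4229.

Posterior P(H) ≈ 0.423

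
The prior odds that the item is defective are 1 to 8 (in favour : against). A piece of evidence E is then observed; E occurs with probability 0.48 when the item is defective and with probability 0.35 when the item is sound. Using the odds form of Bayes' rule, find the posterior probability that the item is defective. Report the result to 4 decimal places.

Prior odds = 1/8 = 0.12500.
Likelihood ratio for E = 0.48/0.35 = 1.3714.
Posterior odds = prior odds × LR = 0.17143.
Posterior probability = odds/(1+odds) = 0.17143/1.1714 = 0.1463.

Posterior probability ≈ 0.1463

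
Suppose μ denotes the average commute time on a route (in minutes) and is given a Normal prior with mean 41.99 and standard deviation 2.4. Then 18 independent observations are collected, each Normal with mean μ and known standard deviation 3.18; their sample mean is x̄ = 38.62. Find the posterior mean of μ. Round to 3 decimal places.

With known σ, the Normal prior is conjugate. Weight on the data is w = (n/σ²)/(n/σ² + 1/τ₀²) = 1.77999/(1.77999+0.173611) = 0.91113.
Posterior mean = w·x̄ + (1−w)·μ₀ = 0.91113·38.62 + 0.088867·41.99 = 38.919.

Posterior mean ≈ 38.919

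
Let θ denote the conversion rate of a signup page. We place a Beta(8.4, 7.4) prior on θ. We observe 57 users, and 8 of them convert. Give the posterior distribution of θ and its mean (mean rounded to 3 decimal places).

Posterior: Beta(16.4, 56.4); mean ≈ 0.225

Observing 8 successes and 49 failures updates Beta(8.4, 7.4) by adding the success and failure counts to the two shape parameters: α = 8.4+8 = 16.4, β = 7.4+49 = 56.4.
E[θ | data] = 16.4/(16.4+56.4) = 0.225.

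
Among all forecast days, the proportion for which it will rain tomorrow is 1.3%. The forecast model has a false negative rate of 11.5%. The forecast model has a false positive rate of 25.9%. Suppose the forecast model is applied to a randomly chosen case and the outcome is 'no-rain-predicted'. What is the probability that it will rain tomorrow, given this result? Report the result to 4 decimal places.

Write H for 'it will rain tomorrow'. Prior odds H:¬H = 0.013/0.987 = 0.013171. For the 'no-rain-predicted' outcome, the likelihood ratio is 0.115/0.741 = 0.15520.
Posterior odds = 0.013171 × 0.15520 = 0.0020441, so P(H|E) = 0.0020441/(1+0.0020441) = 0.0020.

P(H | E) ≈ 0.0020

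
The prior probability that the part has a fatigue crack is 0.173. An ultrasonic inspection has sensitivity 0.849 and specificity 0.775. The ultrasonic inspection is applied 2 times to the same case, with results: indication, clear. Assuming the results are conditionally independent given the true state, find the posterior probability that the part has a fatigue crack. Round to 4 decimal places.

With H the event that the part has a fatigue crack, the joint likelihood of the observed sequence is P(data|H) = 0.849·0.151 = 0.12820 and P(data|¬H) = 0.225·0.775 = 0.17438.
Bayes: P(H|data) = 0.173·0.12820 / (0.173·0.12820 + 0.827·0.17438) = 0.022178/0.16639 = 0.1333.

Posterior P(H) ≈ 0.1333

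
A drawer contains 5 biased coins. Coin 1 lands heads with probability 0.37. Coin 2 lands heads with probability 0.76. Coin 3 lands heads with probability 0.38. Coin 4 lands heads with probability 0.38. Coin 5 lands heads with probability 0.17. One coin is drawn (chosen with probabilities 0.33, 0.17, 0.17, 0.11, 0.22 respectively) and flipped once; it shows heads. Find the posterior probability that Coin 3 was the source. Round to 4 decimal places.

Posterior probability ≈ 0.1635

P(heads|C1) = 0.37; P(heads|C2) = 0.76; P(heads|C3) = 0.38; P(heads|C4) = 0.38; P(heads|C5) = 0.17.
Prior × likelihood for each source: 0.33·0.37=0.1221, 0.17·0.76=0.1292, 0.17·0.38=0.06460, 0.11·0.38=0.04180, 0.22·0.17=0.03740. Summing gives P(heads) = 0.39510.
P(Coin 3 | heads) = 0.06460 / 0.39510 = 0.1635.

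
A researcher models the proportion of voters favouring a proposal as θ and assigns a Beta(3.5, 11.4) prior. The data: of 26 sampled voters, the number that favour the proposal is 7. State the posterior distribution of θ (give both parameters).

Posterior: Beta(10.5, 30.4)

The binomial likelihood is conjugate to the Beta prior: with 7 successes and 19 failures, the posterior is Beta(3.5+7, 11.4+19) = Beta(10.5, 30.4).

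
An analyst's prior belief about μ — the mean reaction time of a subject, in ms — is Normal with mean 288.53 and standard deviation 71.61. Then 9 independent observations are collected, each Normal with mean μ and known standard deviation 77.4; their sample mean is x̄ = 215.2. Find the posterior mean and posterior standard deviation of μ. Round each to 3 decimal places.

Prior precision 1/τ₀² = 1/71.61² = 0.00019501; data precision n/σ² = 9/77.4² = 0.00150231.
Posterior precision = 0.00019501 + 0.00150231 = 0.00169732, giving posterior SD = 1/√0.00169732 = 24.273.
Posterior mean = (0.00019501·288.53 + 0.00150231·215.2) / 0.00169732 = 223.625.

Posterior mean ≈ 223.625; posterior SD ≈ 24.273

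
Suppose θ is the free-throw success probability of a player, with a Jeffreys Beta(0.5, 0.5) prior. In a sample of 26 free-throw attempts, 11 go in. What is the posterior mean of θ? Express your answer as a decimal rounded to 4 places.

Observing 11 successes and 15 failures updates Beta(0.5, 0.5) by adding the success and failure counts to the two shape parameters: α = 0.5+11 = 11.5, β = 0.5+15 = 15.5.
E[θ | data] = 11.5/(11.5+15.5) = 0.4259.

Posterior mean ≈ 0.4259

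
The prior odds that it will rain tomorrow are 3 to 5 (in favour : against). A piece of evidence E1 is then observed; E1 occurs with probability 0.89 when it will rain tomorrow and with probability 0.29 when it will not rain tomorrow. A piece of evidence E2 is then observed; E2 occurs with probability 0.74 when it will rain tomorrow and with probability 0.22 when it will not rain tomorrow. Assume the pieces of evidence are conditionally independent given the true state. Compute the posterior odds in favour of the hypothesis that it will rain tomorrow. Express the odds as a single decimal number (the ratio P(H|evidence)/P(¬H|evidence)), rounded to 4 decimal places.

Prior odds = 3/5 = 0.60000.
Likelihood ratio for E1 = 0.89/0.29 = 3.0690.
Likelihood ratio for E2 = 0.74/0.22 = 3.3636.
Posterior odds = prior odds × LR₁ × LR₂ = 6.1937.

Posterior odds ≈ 6.1937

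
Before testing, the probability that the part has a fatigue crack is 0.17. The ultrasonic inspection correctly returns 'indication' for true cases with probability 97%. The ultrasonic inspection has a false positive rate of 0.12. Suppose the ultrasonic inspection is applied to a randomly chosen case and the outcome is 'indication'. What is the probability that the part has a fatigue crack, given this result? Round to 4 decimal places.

Let H be the event that the part has a fatigue crack. P(H) = 0.17, so P(¬H) = 0.83. With E the 'indication' result, P(E|H) = 0.97 and P(E|¬H) = 0.12.
P(E) = 0.97·0.17 + 0.12·0.83 = 0.16490 + 0.099600 = 0.26450.
By Bayes' theorem, P(H|E) = 0.16490 / 0.26450 = 0.6234.

P(H | E) ≈ 0.6234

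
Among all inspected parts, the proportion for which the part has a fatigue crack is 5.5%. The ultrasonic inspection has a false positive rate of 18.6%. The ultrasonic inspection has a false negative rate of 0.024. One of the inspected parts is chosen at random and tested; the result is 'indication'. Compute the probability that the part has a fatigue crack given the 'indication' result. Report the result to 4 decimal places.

Let H be the event that the part has a fatigue crack. P(H) = 0.055, so P(¬H) = 0.945. With E the 'indication' result, P(E|H) = 0.976 and P(E|¬H) = 0.186.
P(E) = 0.976·0.055 + 0.186·0.945 = 0.053680 + 0.17577 = 0.22945.
By Bayes' theorem, P(H|E) = 0.053680 / 0.22945 = 0.2340.

P(H | E) ≈ 0.2340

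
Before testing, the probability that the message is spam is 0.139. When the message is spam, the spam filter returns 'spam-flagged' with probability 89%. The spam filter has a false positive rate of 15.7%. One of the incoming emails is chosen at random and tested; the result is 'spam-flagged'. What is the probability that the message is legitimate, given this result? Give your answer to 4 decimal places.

Write H for 'the message is spam'. Prior odds H:¬H = 0.139/0.861 = 0.16144. For the 'spam-flagged' outcome, the likelihood ratio is 0.89/0.157 = 5.6688.
Posterior odds = 0.16144 × 5.6688 = 0.91517, so P(H|E) = 0.91517/(1+0.91517) = 0.4779. Then P(¬H|E) = 1 − 0.4779 = 0.5221.

P(¬H | E) ≈ 0.5221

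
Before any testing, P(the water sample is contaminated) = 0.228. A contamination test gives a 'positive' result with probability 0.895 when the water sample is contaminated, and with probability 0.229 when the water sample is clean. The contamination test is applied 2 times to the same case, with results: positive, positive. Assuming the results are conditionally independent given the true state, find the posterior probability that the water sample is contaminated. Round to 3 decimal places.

Posterior P(H) ≈ 0.819

With H the event that the water sample is contaminated, the joint likelihood of the observed sequence is P(data|H) = 0.895·0.895 = 0.80102 and P(data|¬H) = 0.229·0.229 = 0.052441.
Bayes: P(H|data) = 0.228·0.80102 / (0.228·0.80102 + 0.772·0.052441) = 0.18263/0.22312 = 0.8186.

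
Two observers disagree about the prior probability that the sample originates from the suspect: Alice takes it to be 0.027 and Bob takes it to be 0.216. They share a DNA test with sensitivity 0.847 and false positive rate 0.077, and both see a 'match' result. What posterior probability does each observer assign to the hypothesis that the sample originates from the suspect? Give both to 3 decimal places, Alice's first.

P('+'|H) = 0.847, P('+'|¬H) = 0.077.
Alice: numerator 0.847·0.027 = 0.022869; evidence = 0.022869+0.077·0.973 = 0.097790; posterior = 0.234.
Bob: numerator 0.847·0.216 = 0.18295; evidence = 0.18295+0.077·0.784 = 0.24332; posterior = 0.752.

Alice: 0.234; Bob: 0.752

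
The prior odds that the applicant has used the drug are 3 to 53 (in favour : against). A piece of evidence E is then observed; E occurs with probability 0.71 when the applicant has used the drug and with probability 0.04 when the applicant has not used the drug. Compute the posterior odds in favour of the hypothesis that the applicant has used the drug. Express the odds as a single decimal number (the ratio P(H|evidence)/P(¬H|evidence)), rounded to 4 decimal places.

Posterior odds ≈ 1.0047

Prior odds = 3/53 = 0.056604.
Likelihood ratio for E = 0.71/0.04 = 17.750.
Posterior odds = prior odds × LR = 1.0047.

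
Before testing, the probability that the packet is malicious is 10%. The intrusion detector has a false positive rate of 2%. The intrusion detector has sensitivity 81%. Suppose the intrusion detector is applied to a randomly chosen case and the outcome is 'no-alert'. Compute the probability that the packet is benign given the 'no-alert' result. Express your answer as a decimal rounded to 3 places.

P(¬H | E) ≈ 0.979

Let H be the event that the packet is malicious. P(H) = 0.1, so P(¬H) = 0.9. With E the 'no-alert' result, P(E|H) = 0.19 and P(E|¬H) = 0.98.
P(E) = 0.19·0.1 + 0.98·0.9 = 0.019000 + 0.88200 = 0.90100.
By Bayes' theorem, P(H|E) = 0.019000 / 0.90100 = 0.021. Hence P(¬H|E) = 1 − 0.021 = 0.979.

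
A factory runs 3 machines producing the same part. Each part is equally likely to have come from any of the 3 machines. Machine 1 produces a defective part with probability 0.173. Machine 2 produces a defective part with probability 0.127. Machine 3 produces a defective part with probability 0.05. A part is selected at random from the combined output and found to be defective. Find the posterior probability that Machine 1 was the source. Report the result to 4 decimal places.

P(defective|M1) = 0.173; P(defective|M2) = 0.127; P(defective|M3) = 0.05.
Prior × likelihood for each source: 0.333333·0.173=0.05767, 0.333333·0.127=0.04233, 0.333333·0.05=0.01667. Summing gives P(defective) = 0.11667.
P(Machine 1 | defective) = 0.05767 / 0.11667 = 0.4943.

Posterior probability ≈ 0.4943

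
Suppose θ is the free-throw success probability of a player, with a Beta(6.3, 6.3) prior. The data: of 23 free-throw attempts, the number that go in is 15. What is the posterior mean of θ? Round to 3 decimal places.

Observing 15 successes and 8 failures updates Beta(6.3, 6.3) by adding the success and failure counts to the two shape parameters: α = 6.3+15 = 21.3, β = 6.3+8 = 14.3.
E[θ | data] = 21.3/(21.3+14.3) = 0.598.

Posterior mean ≈ 0.598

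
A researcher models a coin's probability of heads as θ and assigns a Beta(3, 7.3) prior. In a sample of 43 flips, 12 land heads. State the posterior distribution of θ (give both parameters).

Posterior: Beta(15, 38.3)

Observing 12 successes and 31 failures updates Beta(3, 7.3) by adding the success and failure counts to the two shape parameters: α = 3+12 = 15, β = 7.3+31 = 38.3.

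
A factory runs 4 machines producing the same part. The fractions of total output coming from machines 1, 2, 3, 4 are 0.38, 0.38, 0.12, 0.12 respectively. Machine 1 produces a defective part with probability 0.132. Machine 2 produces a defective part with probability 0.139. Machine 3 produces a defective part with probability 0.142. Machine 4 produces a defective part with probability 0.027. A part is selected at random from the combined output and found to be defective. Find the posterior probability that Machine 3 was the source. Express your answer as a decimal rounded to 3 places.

Posterior probability ≈ 0.138

Tabulate prior·likelihood by source: [1] prior 0.38, lik 0.132, product 0.05016; [2] prior 0.38, lik 0.139, product 0.05282; [3] prior 0.12, lik 0.142, product 0.01704; [4] prior 0.12, lik 0.027, product 0.003240.
Normalizing constant = 0.12326; the posterior for Machine 3 is its product over the sum, 0.01704/0.12326 = 0.138.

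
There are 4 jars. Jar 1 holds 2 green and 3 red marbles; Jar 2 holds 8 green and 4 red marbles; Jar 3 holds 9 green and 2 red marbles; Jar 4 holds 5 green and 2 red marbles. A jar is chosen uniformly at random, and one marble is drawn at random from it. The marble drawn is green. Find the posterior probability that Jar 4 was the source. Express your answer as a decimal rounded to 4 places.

Tabulate prior·likelihood by source: [1] prior 0.25, lik 0.4, product 0.1000; [2] prior 0.25, lik 0.6667, product 0.1667; [3] prior 0.25, lik 0.8182, product 0.2045; [4] prior 0.25, lik 0.7143, product 0.1786.
Normalizing constant = 0.64978; the posterior for Jar 4 is its product over the sum, 0.1786/0.64978 = 0.2748.

Posterior probability ≈ 0.2748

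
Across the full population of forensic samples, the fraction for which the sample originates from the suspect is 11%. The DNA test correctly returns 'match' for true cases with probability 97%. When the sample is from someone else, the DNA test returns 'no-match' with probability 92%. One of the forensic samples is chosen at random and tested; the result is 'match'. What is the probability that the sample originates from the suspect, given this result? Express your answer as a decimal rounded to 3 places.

Let H be the event that the sample originates from the suspect. P(H) = 0.11, so P(¬H) = 0.89. With E the 'match' result, P(E|H) = 0.97 and P(E|¬H) = 0.08.
P(E) = 0.97·0.11 + 0.08·0.89 = 0.10670 + 0.071200 = 0.17790.
By Bayes' theorem, P(H|E) = 0.10670 / 0.17790 = 0.600.

P(H | E) ≈ 0.600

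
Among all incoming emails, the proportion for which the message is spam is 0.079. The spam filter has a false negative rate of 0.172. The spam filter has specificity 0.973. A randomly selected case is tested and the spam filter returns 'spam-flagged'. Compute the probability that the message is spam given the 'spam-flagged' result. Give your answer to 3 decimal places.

P(H | E) ≈ 0.725

Let H be the event that the message is spam. P(H) = 0.079, so P(¬H) = 0.921. With E the 'spam-flagged' result, P(E|H) = 0.828 and P(E|¬H) = 0.027.
P(E) = 0.828·0.079 + 0.027·0.921 = 0.065412 + 0.024867 = 0.090279.
By Bayes' theorem, P(H|E) = 0.065412 / 0.090279 = 0.725.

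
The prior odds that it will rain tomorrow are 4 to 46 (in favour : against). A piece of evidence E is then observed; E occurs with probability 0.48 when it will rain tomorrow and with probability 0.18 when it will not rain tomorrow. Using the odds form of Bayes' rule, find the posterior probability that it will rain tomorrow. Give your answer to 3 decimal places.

Prior odds = 4/46 = 0.086957. In log-odds, ln(0.086957) = -2.4423.
Add log likelihood ratio: ln(2.6667) = 0.98083.
Posterior log-odds = -1.4615, so posterior odds = exp(-1.4615) = 0.23188. Converting, P(H|E) = 0.23188/1.2319 = 0.188.

Posterior probability ≈ 0.188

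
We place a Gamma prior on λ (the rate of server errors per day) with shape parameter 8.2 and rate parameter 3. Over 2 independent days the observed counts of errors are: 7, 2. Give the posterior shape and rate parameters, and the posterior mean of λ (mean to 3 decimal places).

Total count ∑xᵢ = 9 over n = 2 days.
Gamma is conjugate to the Poisson likelihood: posterior is Gamma(shape = 8.2+9 = 17.2, rate = 3+2 = 5).
Posterior mean = shape/rate = 17.2/5 = 3.440.

Posterior: Gamma(shape=17.2, rate=5); mean ≈ 3.440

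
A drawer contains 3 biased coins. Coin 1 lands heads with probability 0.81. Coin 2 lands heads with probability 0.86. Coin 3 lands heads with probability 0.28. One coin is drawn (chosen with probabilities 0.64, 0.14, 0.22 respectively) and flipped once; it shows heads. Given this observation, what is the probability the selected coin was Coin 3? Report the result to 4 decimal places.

Posterior probability ≈ 0.0879

Tabulate prior·likelihood by source: [1] prior 0.64, lik 0.81, product 0.5184; [2] prior 0.14, lik 0.86, product 0.1204; [3] prior 0.22, lik 0.28, product 0.06160.
Normalizing constant = 0.70040; the posterior for Coin 3 is its product over the sum, 0.06160/0.70040 = 0.0879.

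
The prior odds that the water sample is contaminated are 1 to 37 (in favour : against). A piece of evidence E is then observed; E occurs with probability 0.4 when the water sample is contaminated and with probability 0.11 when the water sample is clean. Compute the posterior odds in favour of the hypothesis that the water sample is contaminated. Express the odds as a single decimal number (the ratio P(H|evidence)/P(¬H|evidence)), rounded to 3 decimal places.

Posterior odds ≈ 0.098

Prior odds = 1/37 = 0.027027.
Likelihood ratio for E = 0.4/0.11 = 3.6364.
Posterior odds = prior odds × LR = 0.098280.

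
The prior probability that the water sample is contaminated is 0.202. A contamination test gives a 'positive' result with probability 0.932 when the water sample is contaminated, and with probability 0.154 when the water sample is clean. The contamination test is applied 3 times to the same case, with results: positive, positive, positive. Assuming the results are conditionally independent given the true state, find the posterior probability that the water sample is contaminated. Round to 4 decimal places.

Posterior P(H) ≈ 0.9825

Let H be the event that the water sample is contaminated; start with P(H) = 0.202. P('positive'|H) = 0.932, P('positive'|¬H) = 0.154.
Update on result 1 ('positive'): P(H) ← 0.932·0.2020 / (0.932·0.2020 + 0.154·0.7980) = 0.18826/0.31116 = 0.6050.
Update on result 2 ('positive'): P(H) ← 0.932·0.6050 / (0.932·0.6050 + 0.154·0.3950) = 0.56390/0.62473 = 0.9026.
Update on result 3 ('positive'): P(H) ← 0.932·0.9026 / (0.932·0.9026 + 0.154·0.0974) = 0.84126/0.85625 = 0.9825.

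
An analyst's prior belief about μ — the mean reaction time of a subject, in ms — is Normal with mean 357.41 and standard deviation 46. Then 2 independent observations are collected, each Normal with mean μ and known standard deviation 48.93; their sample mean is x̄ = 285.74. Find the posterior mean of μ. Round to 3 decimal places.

Posterior mean ≈ 311.636

With known σ, the Normal prior is conjugate. Weight on the data is w = (n/σ²)/(n/σ² + 1/τ₀²) = 0.00083537/(0.00083537+0.00047259) = 0.63868.
Posterior mean = w·x̄ + (1−w)·μ₀ = 0.63868·285.74 + 0.36132·357.41 = 311.636.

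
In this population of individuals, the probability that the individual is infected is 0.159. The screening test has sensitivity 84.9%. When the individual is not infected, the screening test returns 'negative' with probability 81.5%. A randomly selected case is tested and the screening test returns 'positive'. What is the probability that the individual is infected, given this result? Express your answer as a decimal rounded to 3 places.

Let H be the event that the individual is infected. P(H) = 0.159, so P(¬H) = 0.841. With E the 'positive' result, P(E|H) = 0.849 and P(E|¬H) = 0.185.
P(E) = 0.849·0.159 + 0.185·0.841 = 0.13499 + 0.15559 = 0.29058.
By Bayes' theorem, P(H|E) = 0.13499 / 0.29058 = 0.465.

P(H | E) ≈ 0.465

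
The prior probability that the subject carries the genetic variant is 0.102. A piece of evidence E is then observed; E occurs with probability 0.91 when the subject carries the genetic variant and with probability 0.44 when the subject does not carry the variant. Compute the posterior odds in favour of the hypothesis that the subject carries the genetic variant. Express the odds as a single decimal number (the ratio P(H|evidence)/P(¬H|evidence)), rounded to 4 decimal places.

Prior odds = 0.102/(1−0.102) = 0.11359.
Likelihood ratio for E = 0.91/0.44 = 2.0682.
Posterior odds = prior odds × LR = 0.23492.

Posterior odds ≈ 0.2349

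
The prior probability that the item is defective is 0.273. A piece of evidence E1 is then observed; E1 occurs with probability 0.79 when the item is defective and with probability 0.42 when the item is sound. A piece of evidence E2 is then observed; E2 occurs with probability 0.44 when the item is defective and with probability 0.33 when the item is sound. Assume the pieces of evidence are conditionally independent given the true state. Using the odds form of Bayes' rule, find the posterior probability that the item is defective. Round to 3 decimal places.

Posterior probability ≈ 0.485

Prior odds = 0.273/(1−0.273) = 0.37552.
Likelihood ratio for E1 = 0.79/0.42 = 1.8810.
Likelihood ratio for E2 = 0.44/0.33 = 1.3333.
Posterior odds = prior odds × LR₁ × LR₂ = 0.94177.
Posterior probability = odds/(1+odds) = 0.94177/1.9418 = 0.485.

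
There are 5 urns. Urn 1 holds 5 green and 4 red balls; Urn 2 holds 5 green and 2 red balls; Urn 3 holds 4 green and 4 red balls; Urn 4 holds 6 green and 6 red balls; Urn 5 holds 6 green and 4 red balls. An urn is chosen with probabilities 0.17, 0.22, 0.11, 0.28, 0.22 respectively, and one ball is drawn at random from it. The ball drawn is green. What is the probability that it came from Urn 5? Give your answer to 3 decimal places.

Posterior probability ≈ 0.228

Tabulate prior·likelihood by source: [1] prior 0.17, lik 0.5556, product 0.09444; [2] prior 0.22, lik 0.7143, product 0.1571; [3] prior 0.11, lik 0.5, product 0.05500; [4] prior 0.28, lik 0.5, product 0.1400; [5] prior 0.22, lik 0.6, product 0.1320.
Normalizing constant = 0.57859; the posterior for Urn 5 is its product over the sum, 0.1320/0.57859 = 0.228.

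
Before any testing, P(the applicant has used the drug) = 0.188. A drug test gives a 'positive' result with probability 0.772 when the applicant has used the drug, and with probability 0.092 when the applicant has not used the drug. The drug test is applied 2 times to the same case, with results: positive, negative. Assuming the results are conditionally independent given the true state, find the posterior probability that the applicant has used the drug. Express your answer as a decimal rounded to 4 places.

Posterior P(H) ≈ 0.3279

Let H be the event that the applicant has used the drug; start with P(H) = 0.188. P('positive'|H) = 0.772, P('positive'|¬H) = 0.092.
Update on result 1 ('positive'): P(H) ← 0.772·0.1880 / (0.772·0.1880 + 0.092·0.8120) = 0.14514/0.21984 = 0.6602.
Update on result 2 ('negative'): P(H) ← 0.228·0.6602 / (0.228·0.6602 + 0.908·0.3398) = 0.15052/0.45907 = 0.3279.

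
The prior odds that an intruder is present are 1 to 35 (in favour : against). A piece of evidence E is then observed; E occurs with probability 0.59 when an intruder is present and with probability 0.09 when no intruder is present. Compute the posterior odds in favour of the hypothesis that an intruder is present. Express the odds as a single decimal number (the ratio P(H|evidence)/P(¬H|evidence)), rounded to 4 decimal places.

Prior odds = 1/35 = 0.028571. In log-odds, ln(0.028571) = -3.5553.
Add log likelihood ratio: ln(6.5556) = 1.8803.
Posterior log-odds = -1.6750, so posterior odds = exp(-1.6750) = 0.18730.

Posterior odds ≈ 0.1873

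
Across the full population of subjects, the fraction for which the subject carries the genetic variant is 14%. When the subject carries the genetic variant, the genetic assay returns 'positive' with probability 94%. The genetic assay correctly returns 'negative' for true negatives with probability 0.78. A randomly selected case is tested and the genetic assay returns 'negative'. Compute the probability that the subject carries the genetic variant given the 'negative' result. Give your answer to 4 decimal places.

Write H for 'the subject carries the genetic variant'. Prior odds H:¬H = 0.14/0.86 = 0.16279. For the 'negative' outcome, the likelihood ratio is 0.06/0.78 = 0.076923.
Posterior odds = 0.16279 × 0.076923 = 0.012522, so P(H|E) = 0.012522/(1+0.012522) = 0.0124.

P(H | E) ≈ 0.0124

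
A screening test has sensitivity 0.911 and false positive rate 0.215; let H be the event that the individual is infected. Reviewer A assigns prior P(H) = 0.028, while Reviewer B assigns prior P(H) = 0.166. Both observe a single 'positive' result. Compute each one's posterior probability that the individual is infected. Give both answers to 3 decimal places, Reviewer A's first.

P('+'|H) = 0.911, P('+'|¬H) = 0.215.
Reviewer A: numerator 0.911·0.028 = 0.025508; evidence = 0.025508+0.215·0.972 = 0.23449; posterior = 0.109.
Reviewer B: numerator 0.911·0.166 = 0.15123; evidence = 0.15123+0.215·0.834 = 0.33054; posterior = 0.458.

Reviewer A: 0.109; Reviewer B: 0.458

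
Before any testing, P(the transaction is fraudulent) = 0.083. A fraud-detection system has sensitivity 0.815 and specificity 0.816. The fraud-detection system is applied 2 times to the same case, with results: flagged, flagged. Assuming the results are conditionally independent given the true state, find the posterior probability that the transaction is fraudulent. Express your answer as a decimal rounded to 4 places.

With H the event that the transaction is fraudulent, the joint likelihood of the observed sequence is P(data|H) = 0.815·0.815 = 0.66422 and P(data|¬H) = 0.184·0.184 = 0.033856.
Bayes: P(H|data) = 0.083·0.66422 / (0.083·0.66422 + 0.917·0.033856) = 0.055131/0.086177 = 0.6397.

Posterior P(H) ≈ 0.6397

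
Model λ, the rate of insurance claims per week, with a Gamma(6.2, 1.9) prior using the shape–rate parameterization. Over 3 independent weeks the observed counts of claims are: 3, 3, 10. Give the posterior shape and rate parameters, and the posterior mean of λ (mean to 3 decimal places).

Posterior: Gamma(shape=22.2, rate=4.9); mean ≈ 4.531

Total count ∑xᵢ = 16 over n = 3 weeks.
Gamma is conjugate to the Poisson likelihood: posterior is Gamma(shape = 6.2+16 = 22.2, rate = 1.9+3 = 4.9).
E[λ | data] = 22.2/4.9 = 4.531.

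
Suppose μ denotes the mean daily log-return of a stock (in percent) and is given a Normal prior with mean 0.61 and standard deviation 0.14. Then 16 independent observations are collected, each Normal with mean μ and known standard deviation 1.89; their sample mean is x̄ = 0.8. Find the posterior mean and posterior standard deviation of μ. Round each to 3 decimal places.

Posterior mean ≈ 0.625; posterior SD ≈ 0.134

Prior precision 1/τ₀² = 1/0.14² = 51.0204; data precision n/σ² = 16/1.89² = 4.47916.
Posterior precision = 51.0204 + 4.47916 = 55.4996, giving posterior SD = 1/√55.4996 = 0.134.
Posterior mean = (51.0204·0.61 + 4.47916·0.8) / 55.4996 = 0.625.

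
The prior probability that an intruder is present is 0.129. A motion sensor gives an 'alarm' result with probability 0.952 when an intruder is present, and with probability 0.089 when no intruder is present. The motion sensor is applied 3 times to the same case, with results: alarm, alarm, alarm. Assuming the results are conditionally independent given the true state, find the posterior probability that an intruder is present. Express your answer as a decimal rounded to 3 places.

Let H be the event that an intruder is present; start with P(H) = 0.129. P('alarm'|H) = 0.952, P('alarm'|¬H) = 0.089.
Update on result 1 ('alarm'): P(H) ← 0.952·0.1290 / (0.952·0.1290 + 0.089·0.8710) = 0.12281/0.20033 = 0.6130.
Update on result 2 ('alarm'): P(H) ← 0.952·0.6130 / (0.952·0.6130 + 0.089·0.3870) = 0.58361/0.61805 = 0.9443.
Update on result 3 ('alarm'): P(H) ← 0.952·0.9443 / (0.952·0.9443 + 0.089·0.0557) = 0.89895/0.90391 = 0.9945.

Posterior P(H) ≈ 0.995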